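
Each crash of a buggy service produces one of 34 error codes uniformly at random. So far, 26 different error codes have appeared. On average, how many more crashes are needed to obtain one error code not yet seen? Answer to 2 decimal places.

4.25

Each crash yields a new error code with probability (34-26)/34 = 8/34, so the wait is geometric with mean 34/8.
E = 34/8 = 4.250.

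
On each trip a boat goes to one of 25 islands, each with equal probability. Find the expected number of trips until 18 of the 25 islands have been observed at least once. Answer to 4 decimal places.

30.5775

With k distinct islands already seen, the next new one arrives after an expected 25/(25-k) trips.
Sum over k = 0,...,17: E = 25/25 + 25/24 + 25/23 + ... + 25/9 + 25/8 = 30.57753.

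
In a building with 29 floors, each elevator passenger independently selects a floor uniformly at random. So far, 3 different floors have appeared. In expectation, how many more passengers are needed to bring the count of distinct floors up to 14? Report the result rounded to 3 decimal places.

15.550

The wait to go from k to k+1 distinct floors is geometric with mean 29/(29-k).
Sum over k = 3,...,13: E = 29/26 + 29/25 + 29/24 + ... + 29/17 + 29/16 = 15.5495.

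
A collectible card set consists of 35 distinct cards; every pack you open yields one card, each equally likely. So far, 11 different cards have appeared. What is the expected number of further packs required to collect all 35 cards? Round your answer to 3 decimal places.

132.159

From k distinct to k+1 distinct takes on average 35/(35-k) packs.
Sum over k = 11,...,34: E = 35/24 + 35/23 + 35/22 + ... + 35/2 + 35/1 = 132.1585.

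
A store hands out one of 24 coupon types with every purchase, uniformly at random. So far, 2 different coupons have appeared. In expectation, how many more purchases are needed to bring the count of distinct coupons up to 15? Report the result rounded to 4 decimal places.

20.6843

With k distinct coupons already seen, the next new one takes an expected 24/(24-k) purchases.
Sum over k = 2,...,14: E = 24/22 + 24/21 + 24/20 + ... + 24/11 + 24/10 = 20.68428.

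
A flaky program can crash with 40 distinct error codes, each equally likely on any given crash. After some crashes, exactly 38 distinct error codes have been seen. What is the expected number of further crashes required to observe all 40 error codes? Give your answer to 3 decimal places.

The wait to go from k to k+1 distinct error codes is geometric with mean 40/(40-k).
Sum over k = 38,...,39: E = 40/2 + 40/1 = 60.0000.

60.000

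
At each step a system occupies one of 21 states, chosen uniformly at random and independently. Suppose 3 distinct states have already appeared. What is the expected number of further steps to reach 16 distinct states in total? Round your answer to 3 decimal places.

25.447

From k distinct to k+1 distinct takes on average 21/(21-k) steps.
Sum over k = 3,...,15: E = 21/18 + 21/17 + 21/16 + ... + 21/7 + 21/6 = 25.4473.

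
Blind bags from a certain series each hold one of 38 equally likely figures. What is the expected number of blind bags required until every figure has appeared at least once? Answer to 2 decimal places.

Split into phases: going from k distinct to k+1 distinct takes on average 38/(38-k) blind bags.
E[T] = 38/38 + 38/37 + 38/36 + ... + 38/2 + 38/1 = 38·H_{38}.
H_{38} = 4.228, so E[T] = 160.660.

160.66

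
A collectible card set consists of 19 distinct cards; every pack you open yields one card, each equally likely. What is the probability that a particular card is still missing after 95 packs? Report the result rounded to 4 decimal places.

0.0059

Each pack misses the fixed card with probability (19-1)/19 = 18/19, independently.
P(still missing after 95) = (18/19)^95 = 0.00588.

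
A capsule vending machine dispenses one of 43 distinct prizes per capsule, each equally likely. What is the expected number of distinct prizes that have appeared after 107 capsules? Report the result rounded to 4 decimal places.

39.5325

For each prize, P(seen in 107 capsules) = 1 - (42/43)^107 = 0.91936.
By linearity of expectation, E[distinct seen] = 43·(1 - (42/43)^107) = 39.53249.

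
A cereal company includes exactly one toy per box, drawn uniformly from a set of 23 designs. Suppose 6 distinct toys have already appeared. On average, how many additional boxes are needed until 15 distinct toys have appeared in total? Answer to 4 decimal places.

16.5990

From k distinct to k+1 distinct takes on average 23/(23-k) boxes.
Sum over k = 6,...,14: E = 23/17 + 23/16 + 23/15 + ... + 23/10 + 23/9 = 16.59899.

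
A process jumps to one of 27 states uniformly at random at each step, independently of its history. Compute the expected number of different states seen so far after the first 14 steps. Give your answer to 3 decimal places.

For each state, P(seen in 14 steps) = 1 - (26/27)^14 = 0.4104.
By linearity of expectation, E[distinct seen] = 27·(1 - (26/27)^14) = 11.0817.

11.082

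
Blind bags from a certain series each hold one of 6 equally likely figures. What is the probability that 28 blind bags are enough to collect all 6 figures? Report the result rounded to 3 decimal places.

0.964

Let A_i be the event that figure i is missing after 28 blind bags. By inclusion–exclusion on the A_i,
P(all seen) = Σ_{j=0}^{6} (-1)^j C(6,j)((6-j)/6)^28
= 1.0000 - 0.0364 + 0.0002 - 0.0000 + 0.0000 - 0.0000 + 0.0000
= 0.9638.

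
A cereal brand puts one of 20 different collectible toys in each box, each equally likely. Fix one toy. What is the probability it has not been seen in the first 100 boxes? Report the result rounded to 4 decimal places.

On each box the fixed toy fails to appear with probability 19/20.
P(still missing after 100) = (19/20)^100 = 0.00592.

0.0059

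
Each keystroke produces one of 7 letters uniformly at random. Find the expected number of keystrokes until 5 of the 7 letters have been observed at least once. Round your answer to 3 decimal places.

With k distinct letters already seen, the next new one arrives after an expected 7/(7-k) keystrokes.
Sum over k = 0,...,4: E = 7/7 + 7/6 + 7/5 + 7/4 + 7/3 = 7.6500.

7.650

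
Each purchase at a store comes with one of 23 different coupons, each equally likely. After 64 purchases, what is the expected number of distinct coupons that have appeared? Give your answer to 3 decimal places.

For each coupon, P(seen in 64 purchases) = 1 - (22/23)^64 = 0.9419.
By linearity of expectation, E[distinct seen] = 23·(1 - (22/23)^64) = 21.6628.

21.663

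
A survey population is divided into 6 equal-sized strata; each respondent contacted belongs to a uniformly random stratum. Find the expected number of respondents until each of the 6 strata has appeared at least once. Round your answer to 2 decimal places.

Split into phases: going from k distinct to k+1 distinct takes on average 6/(6-k) respondents.
E[T] = 6/6 + 6/5 + 6/4 + 6/3 + 6/2 + 6/1 = 6·H_{6}.
H_{6} = 2.450, so E[T] = 14.700.

14.70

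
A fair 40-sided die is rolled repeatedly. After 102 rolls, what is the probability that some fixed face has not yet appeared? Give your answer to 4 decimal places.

0.0756

On each roll the fixed face fails to appear with probability 39/40.
P(still missing after 102) = (39/40)^102 = 0.07559.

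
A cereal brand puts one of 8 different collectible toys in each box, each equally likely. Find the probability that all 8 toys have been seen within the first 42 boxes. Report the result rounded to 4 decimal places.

Let A_i be the event that toy i is missing after 42 boxes. By inclusion–exclusion on the A_i,
P(all seen) = Σ_{j=0}^{8} (-1)^j C(8,j)((8-j)/8)^42
= 1.00000 - 0.02934 + 0.00016 - 0.00000 + 0.00000 - 0.00000 + 0.00000 - 0.00000 + 0.00000
= 0.97082.

0.9708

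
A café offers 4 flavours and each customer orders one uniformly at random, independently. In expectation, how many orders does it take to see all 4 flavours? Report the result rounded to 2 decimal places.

8.33

After k distinct flavours have appeared, the next order gives a new one with probability (4-k)/4, so the expected wait for the (k+1)-th is 4/(4-k).
E[T] = 4/4 + 4/3 + 4/2 + 4/1 = 4·H_{4}.
H_{4} = 2.083, so E[T] = 8.333.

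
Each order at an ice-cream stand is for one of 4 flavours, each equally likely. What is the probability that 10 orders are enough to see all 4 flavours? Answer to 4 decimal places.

0.7806

Let A_i be the event that flavour i is missing after 10 orders. By inclusion–exclusion on the A_i,
P(all seen) = Σ_{j=0}^{4} (-1)^j C(4,j)((4-j)/4)^10
= 1.00000 - 0.22525 + 0.00586 - 0.00000 + 0.00000
= 0.78060.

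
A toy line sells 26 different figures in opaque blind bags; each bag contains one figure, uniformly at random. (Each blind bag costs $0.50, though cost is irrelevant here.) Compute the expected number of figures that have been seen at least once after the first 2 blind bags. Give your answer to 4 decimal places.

For each figure, P(seen in 2 blind bags) = 1 - (25/26)^2 = 0.07544.
By linearity of expectation, E[distinct seen] = 26·(1 - (25/26)^2) = 1.96154.

1.9615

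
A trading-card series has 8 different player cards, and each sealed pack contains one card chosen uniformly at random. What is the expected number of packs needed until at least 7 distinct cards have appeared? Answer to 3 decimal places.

13.743

Going from k to k+1 distinct takes a geometric number of packs with mean 8/(8-k).
Sum over k = 0,...,6: E = 8/8 + 8/7 + 8/6 + ... + 8/3 + 8/2 = 13.7429.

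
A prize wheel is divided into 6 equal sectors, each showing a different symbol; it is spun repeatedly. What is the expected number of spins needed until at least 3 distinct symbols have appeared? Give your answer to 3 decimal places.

3.700

With k distinct symbols already seen, the next new one arrives after an expected 6/(6-k) spins.
Sum over k = 0,...,2: E = 6/6 + 6/5 + 6/4 = 3.7000.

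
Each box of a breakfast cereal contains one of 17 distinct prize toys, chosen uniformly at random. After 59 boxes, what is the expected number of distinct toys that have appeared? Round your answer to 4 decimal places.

For each toy, P(seen in 59 boxes) = 1 - (16/17)^59 = 0.97204.
By linearity of expectation, E[distinct seen] = 17·(1 - (16/17)^59) = 16.52462.

16.5246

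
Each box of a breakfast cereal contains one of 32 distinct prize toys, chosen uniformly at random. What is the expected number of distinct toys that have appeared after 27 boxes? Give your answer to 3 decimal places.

For each toy, P(seen in 27 boxes) = 1 - (31/32)^27 = 0.5757.
By linearity of expectation, E[distinct seen] = 32·(1 - (31/32)^27) = 18.4210.

18.421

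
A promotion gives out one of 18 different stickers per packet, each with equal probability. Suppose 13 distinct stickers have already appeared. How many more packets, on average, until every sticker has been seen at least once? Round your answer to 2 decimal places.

41.10

With k distinct stickers already seen, the next new one takes an expected 18/(18-k) packets.
Sum over k = 13,...,17: E = 18/5 + 18/4 + 18/3 + 18/2 + 18/1 = 41.100.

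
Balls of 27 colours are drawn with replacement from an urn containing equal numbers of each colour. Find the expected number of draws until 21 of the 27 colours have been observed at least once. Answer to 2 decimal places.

With k distinct colours already seen, the next new one arrives after an expected 27/(27-k) draws.
Sum over k = 0,...,20: E = 27/27 + 27/26 + 27/25 + ... + 27/8 + 27/7 = 38.919.

38.92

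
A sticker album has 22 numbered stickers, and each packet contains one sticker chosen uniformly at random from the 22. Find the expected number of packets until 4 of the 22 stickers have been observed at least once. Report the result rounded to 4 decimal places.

4.3055

With k distinct stickers already seen, the next new one arrives after an expected 22/(22-k) packets.
Sum over k = 0,...,3: E = 22/22 + 22/21 + 22/20 + 22/19 = 4.30551.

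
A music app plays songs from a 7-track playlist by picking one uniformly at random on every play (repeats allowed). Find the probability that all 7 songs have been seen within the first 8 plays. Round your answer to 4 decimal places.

Let A_i be the event that song i is missing after 8 plays. By inclusion–exclusion on the A_i,
P(all seen) = Σ_{j=0}^{7} (-1)^j C(7,j)((7-j)/7)^8
= 1.00000 - 2.03950 + 1.42297 - 0.39789 + 0.03983 - 0.00093 + 0.00000 - 0.00000
= 0.02448.

0.0245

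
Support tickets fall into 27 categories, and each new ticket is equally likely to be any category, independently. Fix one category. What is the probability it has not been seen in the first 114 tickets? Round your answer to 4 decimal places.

Each ticket misses the fixed category with probability (27-1)/27 = 26/27, independently.
P(still missing after 114) = (26/27)^114 = 0.01354.

0.0135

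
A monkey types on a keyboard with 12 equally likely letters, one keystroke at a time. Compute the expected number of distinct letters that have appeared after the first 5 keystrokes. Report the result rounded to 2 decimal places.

4.23

For each letter, P(seen in 5 keystrokes) = 1 - (11/12)^5 = 0.353.
By linearity of expectation, E[distinct seen] = 12·(1 - (11/12)^5) = 4.233.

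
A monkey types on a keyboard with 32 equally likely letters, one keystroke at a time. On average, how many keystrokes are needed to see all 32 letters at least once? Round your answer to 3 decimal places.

The wait to go from k to k+1 distinct letters is geometric with mean 32/(32-k).
E[T] = 32/32 + 32/31 + 32/30 + ... + 32/2 + 32/1 = 32·H_{32}.
H_{32} = 4.0585, so E[T] = 129.8718.

129.872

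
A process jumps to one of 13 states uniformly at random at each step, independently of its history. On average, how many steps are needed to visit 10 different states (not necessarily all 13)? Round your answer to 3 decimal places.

17.508

Going from k to k+1 distinct takes a geometric number of steps with mean 13/(13-k).
Sum over k = 0,...,9: E = 13/13 + 13/12 + 13/11 + ... + 13/5 + 13/4 = 17.5084.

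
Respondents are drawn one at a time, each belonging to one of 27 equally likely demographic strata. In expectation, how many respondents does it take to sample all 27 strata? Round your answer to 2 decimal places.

105.07

Split into phases: going from k distinct to k+1 distinct takes on average 27/(27-k) respondents.
E[T] = 27/27 + 27/26 + 27/25 + ... + 27/2 + 27/1 = 27·H_{27}.
H_{27} = 3.891, so E[T] = 105.069.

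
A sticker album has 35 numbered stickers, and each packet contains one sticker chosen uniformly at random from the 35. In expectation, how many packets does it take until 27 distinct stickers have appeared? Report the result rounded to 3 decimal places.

Going from k to k+1 distinct takes a geometric number of packets with mean 35/(35-k).
Sum over k = 0,...,26: E = 35/35 + 35/34 + 35/33 + ... + 35/10 + 35/9 = 50.0123.

50.012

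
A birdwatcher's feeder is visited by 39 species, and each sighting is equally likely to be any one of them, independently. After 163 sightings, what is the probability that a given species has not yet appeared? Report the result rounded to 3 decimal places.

0.014

Each sighting misses the fixed species with probability (39-1)/39 = 38/39, independently.
P(still missing after 163) = (38/39)^163 = 0.0145.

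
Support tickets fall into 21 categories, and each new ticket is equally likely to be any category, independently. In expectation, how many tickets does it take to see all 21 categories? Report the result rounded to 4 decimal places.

76.5525

After k distinct categories have appeared, the next ticket gives a new one with probability (21-k)/21, so the expected wait for the (k+1)-th is 21/(21-k).
E[T] = 21/21 + 21/20 + 21/19 + ... + 21/2 + 21/1 = 21·H_{21}.
H_{21} = 3.64536, so E[T] = 76.55253.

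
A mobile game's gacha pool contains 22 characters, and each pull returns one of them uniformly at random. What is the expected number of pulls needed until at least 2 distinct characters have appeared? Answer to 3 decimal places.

Going from k to k+1 distinct takes a geometric number of pulls with mean 22/(22-k).
Sum over k = 0,...,1: E = 22/22 + 22/21 = 2.0476.

2.048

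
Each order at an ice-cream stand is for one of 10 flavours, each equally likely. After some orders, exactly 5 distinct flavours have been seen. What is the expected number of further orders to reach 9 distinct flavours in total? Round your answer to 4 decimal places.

12.8333

From k distinct to k+1 distinct takes on average 10/(10-k) orders.
Sum over k = 5,...,8: E = 10/5 + 10/4 + 10/3 + 10/2 = 12.83333.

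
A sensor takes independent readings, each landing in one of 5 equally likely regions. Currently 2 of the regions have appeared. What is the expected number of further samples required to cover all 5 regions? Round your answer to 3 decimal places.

From k distinct to k+1 distinct takes on average 5/(5-k) samples.
Sum over k = 2,...,4: E = 5/3 + 5/2 + 5/1 = 9.1667.

9.167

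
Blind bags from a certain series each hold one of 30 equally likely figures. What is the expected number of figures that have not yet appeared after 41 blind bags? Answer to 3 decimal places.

For each figure, P(unseen after 41) = (29/30)^41 = 0.2491.
By linearity of expectation, E[unseen] = 30·(29/30)^41 = 7.4725.

7.473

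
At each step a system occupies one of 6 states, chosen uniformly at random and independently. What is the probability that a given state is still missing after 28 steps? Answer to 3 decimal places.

0.006

On each step the fixed state fails to appear with probability 5/6.
P(still missing after 28) = (5/6)^28 = 0.0061.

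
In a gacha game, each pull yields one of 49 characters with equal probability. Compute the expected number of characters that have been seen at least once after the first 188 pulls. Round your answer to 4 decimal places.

For each character, P(seen in 188 pulls) = 1 - (48/49)^188 = 0.97928.
By linearity of expectation, E[distinct seen] = 49·(1 - (48/49)^188) = 47.98449.

47.9845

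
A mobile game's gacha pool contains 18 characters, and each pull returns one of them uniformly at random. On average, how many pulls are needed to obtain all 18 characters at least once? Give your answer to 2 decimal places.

62.91

The wait to go from k to k+1 distinct characters is geometric with mean 18/(18-k).
E[T] = 18/18 + 18/17 + 18/16 + ... + 18/2 + 18/1 = 18·H_{18}.
H_{18} = 3.495, so E[T] = 62.912.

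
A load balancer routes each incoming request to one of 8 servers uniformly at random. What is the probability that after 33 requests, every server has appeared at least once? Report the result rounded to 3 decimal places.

Let A_i be the event that server i is missing after 33 requests. By inclusion–exclusion on the A_i,
P(all seen) = Σ_{j=0}^{8} (-1)^j C(8,j)((8-j)/8)^33
= 1.0000 - 0.0976 + 0.0021 - 0.0000 + 0.0000 - 0.0000 + 0.0000 - 0.0000 + 0.0000
= 0.9045.

0.905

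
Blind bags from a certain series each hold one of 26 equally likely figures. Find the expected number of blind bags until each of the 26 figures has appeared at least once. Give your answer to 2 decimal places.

Split into phases: going from k distinct to k+1 distinct takes on average 26/(26-k) blind bags.
E[T] = 26/26 + 26/25 + 26/24 + ... + 26/2 + 26/1 = 26·H_{26}.
H_{26} = 3.854, so E[T] = 100.215.

100.21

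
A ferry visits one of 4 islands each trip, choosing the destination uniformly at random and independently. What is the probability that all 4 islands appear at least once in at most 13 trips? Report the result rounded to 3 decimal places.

0.906

By inclusion–exclusion over which islands are missing,
P(all seen) = Σ_{j=0}^{4} (-1)^j C(4,j)((4-j)/4)^13
= 1.0000 - 0.0950 + 0.0007 - 0.0000 + 0.0000
= 0.9057.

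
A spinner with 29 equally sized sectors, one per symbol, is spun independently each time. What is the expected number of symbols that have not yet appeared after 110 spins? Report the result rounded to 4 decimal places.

0.6109

For each symbol, P(unseen after 110) = (28/29)^110 = 0.02107.
By linearity of expectation, E[unseen] = 29·(28/29)^110 = 0.61094.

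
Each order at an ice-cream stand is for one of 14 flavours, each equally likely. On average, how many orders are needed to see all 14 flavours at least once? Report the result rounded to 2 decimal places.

45.52

Split into phases: going from k distinct to k+1 distinct takes on average 14/(14-k) orders.
E[T] = 14/14 + 14/13 + 14/12 + ... + 14/2 + 14/1 = 14·H_{14}.
H_{14} = 3.252, so E[T] = 45.522.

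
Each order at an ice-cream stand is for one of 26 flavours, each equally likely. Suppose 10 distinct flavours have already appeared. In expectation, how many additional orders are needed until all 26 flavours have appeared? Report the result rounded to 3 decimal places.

With k distinct flavours already seen, the next new one takes an expected 26/(26-k) orders.
Sum over k = 10,...,25: E = 26/16 + 26/15 + 26/14 + ... + 26/2 + 26/1 = 87.8990.

87.899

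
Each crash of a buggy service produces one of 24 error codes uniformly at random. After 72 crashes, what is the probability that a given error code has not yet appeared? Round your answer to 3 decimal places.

0.047

Each crash misses the fixed error code with probability (24-1)/24 = 23/24, independently.
P(still missing after 72) = (23/24)^72 = 0.0467.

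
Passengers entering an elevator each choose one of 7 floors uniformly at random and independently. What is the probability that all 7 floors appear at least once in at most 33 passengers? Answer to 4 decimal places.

0.9571

By inclusion–exclusion over which floors are missing,
P(all seen) = Σ_{j=0}^{7} (-1)^j C(7,j)((7-j)/7)^33
= 1.00000 - 0.04324 + 0.00032 - 0.00000 + 0.00000 - 0.00000 + 0.00000 - 0.00000
= 0.95708.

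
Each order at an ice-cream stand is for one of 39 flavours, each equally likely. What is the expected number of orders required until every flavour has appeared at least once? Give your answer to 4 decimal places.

The wait to go from k to k+1 distinct flavours is geometric with mean 39/(39-k).
E[T] = 39/39 + 39/38 + 39/37 + ... + 39/2 + 39/1 = 39·H_{39}.
H_{39} = 4.25354, so E[T] = 165.88818.

165.8882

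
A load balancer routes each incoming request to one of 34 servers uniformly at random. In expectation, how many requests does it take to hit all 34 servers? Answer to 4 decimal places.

140.0191

After k distinct servers have appeared, the next request gives a new one with probability (34-k)/34, so the expected wait for the (k+1)-th is 34/(34-k).
E[T] = 34/34 + 34/33 + 34/32 + ... + 34/2 + 34/1 = 34·H_{34}.
H_{34} = 4.11821, so E[T] = 140.01914.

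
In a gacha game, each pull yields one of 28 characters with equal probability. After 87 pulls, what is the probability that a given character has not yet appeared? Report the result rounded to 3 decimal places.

0.042

Each pull misses the fixed character with probability (28-1)/28 = 27/28, independently.
P(still missing after 87) = (27/28)^87 = 0.0423.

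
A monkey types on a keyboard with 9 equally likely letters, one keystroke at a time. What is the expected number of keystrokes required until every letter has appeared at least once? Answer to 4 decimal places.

Split into phases: going from k distinct to k+1 distinct takes on average 9/(9-k) keystrokes.
E[T] = 9/9 + 9/8 + 9/7 + ... + 9/2 + 9/1 = 9·H_{9}.
H_{9} = 2.82897, so E[T] = 25.46071.

25.4607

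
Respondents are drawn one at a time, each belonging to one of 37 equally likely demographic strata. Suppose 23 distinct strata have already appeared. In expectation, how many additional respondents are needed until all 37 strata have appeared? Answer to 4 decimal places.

120.3078

With k distinct strata already seen, the next new one takes an expected 37/(37-k) respondents.
Sum over k = 23,...,36: E = 37/14 + 37/13 + 37/12 + ... + 37/2 + 37/1 = 120.30781.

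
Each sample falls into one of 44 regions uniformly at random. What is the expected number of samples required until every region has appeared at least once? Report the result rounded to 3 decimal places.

The wait to go from k to k+1 distinct regions is geometric with mean 44/(44-k).
E[T] = 44/44 + 44/43 + 44/42 + ... + 44/2 + 44/1 = 44·H_{44}.
H_{44} = 4.3727, so E[T] = 192.3999.

192.400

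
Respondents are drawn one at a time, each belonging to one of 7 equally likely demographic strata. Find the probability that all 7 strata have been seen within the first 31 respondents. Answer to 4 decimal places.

0.9418

Let A_i be the event that stratum i is missing after 31 respondents. By inclusion–exclusion on the A_i,
P(all seen) = Σ_{j=0}^{7} (-1)^j C(7,j)((7-j)/7)^31
= 1.00000 - 0.05885 + 0.00062 - 0.00000 + 0.00000 - 0.00000 + 0.00000 - 0.00000
= 0.94177.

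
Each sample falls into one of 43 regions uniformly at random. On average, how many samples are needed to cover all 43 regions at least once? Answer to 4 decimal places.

187.0499

The wait to go from k to k+1 distinct regions is geometric with mean 43/(43-k).
E[T] = 43/43 + 43/42 + 43/41 + ... + 43/2 + 43/1 = 43·H_{43}.
H_{43} = 4.35000, so E[T] = 187.04994.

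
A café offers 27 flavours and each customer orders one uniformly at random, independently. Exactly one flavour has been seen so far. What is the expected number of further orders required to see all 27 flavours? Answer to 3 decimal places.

With k distinct flavours already seen, the next new one takes an expected 27/(27-k) orders.
Sum over k = 1,...,26: E = 27/26 + 27/25 + 27/24 + ... + 27/2 + 27/1 = 104.0693.

104.069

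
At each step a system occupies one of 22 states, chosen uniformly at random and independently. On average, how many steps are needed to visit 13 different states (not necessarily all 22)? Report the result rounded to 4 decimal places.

18.9606

Going from k to k+1 distinct takes a geometric number of steps with mean 22/(22-k).
Sum over k = 0,...,12: E = 22/22 + 22/21 + 22/20 + ... + 22/11 + 22/10 = 18.96059.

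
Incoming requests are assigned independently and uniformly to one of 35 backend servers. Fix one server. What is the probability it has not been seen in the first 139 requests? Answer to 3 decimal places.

0.018

Each request misses the fixed server with probability (35-1)/35 = 34/35, independently.
P(still missing after 139) = (34/35)^139 = 0.0178.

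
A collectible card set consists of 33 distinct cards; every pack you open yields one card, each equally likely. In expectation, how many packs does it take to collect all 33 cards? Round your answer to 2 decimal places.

134.93

After k distinct cards have appeared, the next pack gives a new one with probability (33-k)/33, so the expected wait for the (k+1)-th is 33/(33-k).
E[T] = 33/33 + 33/32 + 33/31 + ... + 33/2 + 33/1 = 33·H_{33}.
H_{33} = 4.089, so E[T] = 134.930.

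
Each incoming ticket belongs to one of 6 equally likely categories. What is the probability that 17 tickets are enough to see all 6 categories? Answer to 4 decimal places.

By inclusion–exclusion over which categories are missing,
P(all seen) = Σ_{j=0}^{6} (-1)^j C(6,j)((6-j)/6)^17
= 1.00000 - 0.27044 + 0.01522 - 0.00015 + 0.00000 - 0.00000 + 0.00000
= 0.74463.

0.7446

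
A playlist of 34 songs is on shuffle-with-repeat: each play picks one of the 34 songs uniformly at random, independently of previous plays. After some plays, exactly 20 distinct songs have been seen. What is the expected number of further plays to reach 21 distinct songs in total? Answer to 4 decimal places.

2.4286

From k distinct to k+1 distinct takes on average 34/(34-k) plays.
Only the k = 20 term is needed: E = 34/14 = 2.42857.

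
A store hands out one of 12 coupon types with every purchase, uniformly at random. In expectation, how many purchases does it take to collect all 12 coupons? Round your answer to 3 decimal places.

Split into phases: going from k distinct to k+1 distinct takes on average 12/(12-k) purchases.
E[T] = 12/12 + 12/11 + 12/10 + ... + 12/2 + 12/1 = 12·H_{12}.
H_{12} = 3.1032, so E[T] = 37.2385.

37.239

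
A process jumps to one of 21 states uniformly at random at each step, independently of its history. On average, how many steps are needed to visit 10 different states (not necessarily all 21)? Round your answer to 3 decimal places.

Going from k to k+1 distinct takes a geometric number of steps with mean 21/(21-k).
Sum over k = 0,...,9: E = 21/21 + 21/20 + 21/19 + ... + 21/13 + 21/12 = 13.1351.

13.135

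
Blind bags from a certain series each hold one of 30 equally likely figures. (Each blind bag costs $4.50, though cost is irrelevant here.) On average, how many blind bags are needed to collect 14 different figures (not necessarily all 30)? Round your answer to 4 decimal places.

18.4277

With k distinct figures already seen, the next new one arrives after an expected 30/(30-k) blind bags.
Sum over k = 0,...,13: E = 30/30 + 30/29 + 30/28 + ... + 30/18 + 30/17 = 18.42774.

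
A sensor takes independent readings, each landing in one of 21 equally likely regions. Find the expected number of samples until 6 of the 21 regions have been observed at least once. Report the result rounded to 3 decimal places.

Going from k to k+1 distinct takes a geometric number of samples with mean 21/(21-k).
Sum over k = 0,...,5: E = 21/21 + 21/20 + 21/19 + 21/18 + 21/17 + 21/16 = 6.8697.

6.870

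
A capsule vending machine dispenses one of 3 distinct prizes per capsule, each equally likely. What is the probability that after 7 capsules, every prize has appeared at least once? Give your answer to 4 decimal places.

By inclusion–exclusion over which prizes are missing,
P(all seen) = Σ_{j=0}^{3} (-1)^j C(3,j)((3-j)/3)^7
= 1.00000 - 0.17558 + 0.00137 - 0.00000
= 0.82579.

0.8258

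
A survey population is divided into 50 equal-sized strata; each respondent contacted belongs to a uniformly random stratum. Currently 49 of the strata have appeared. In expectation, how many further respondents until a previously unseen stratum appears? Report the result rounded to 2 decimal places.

Each respondent yields a new stratum with probability (50-49)/50 = 1/50, so the wait is geometric with mean 50/1.
E = 50/1 = 50.000.

50.00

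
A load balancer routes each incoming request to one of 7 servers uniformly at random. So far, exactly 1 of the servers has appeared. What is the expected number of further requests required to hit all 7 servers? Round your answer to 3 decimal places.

With k distinct servers already seen, the next new one takes an expected 7/(7-k) requests.
Sum over k = 1,...,6: E = 7/6 + 7/5 + 7/4 + 7/3 + 7/2 + 7/1 = 17.1500.

17.150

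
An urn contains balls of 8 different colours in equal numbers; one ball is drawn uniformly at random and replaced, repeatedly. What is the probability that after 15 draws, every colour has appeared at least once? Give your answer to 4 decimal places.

By inclusion–exclusion over which colours are missing,
P(all seen) = Σ_{j=0}^{8} (-1)^j C(8,j)((8-j)/8)^15
= 1.00000 - 1.07947 + 0.37418 - 0.04857 + 0.00214 - 0.00002 + 0.00000 - 0.00000 + 0.00000
= 0.24825.

0.2482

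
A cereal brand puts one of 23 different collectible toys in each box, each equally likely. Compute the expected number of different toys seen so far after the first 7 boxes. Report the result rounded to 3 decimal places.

For each toy, P(seen in 7 boxes) = 1 - (22/23)^7 = 0.2674.
By linearity of expectation, E[distinct seen] = 23·(1 - (22/23)^7) = 6.1503.

6.150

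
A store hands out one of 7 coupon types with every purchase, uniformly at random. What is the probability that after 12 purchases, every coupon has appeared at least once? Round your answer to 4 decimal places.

0.2285

By inclusion–exclusion over which coupons are missing,
P(all seen) = Σ_{j=0}^{7} (-1)^j C(7,j)((7-j)/7)^12
= 1.00000 - 1.10087 + 0.37041 - 0.04242 + 0.00134 - 0.00001 + 0.00000 - 0.00000
= 0.22845.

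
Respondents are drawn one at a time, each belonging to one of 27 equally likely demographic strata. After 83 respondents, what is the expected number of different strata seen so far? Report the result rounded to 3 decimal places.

For each stratum, P(seen in 83 respondents) = 1 - (26/27)^83 = 0.9564.
By linearity of expectation, E[distinct seen] = 27·(1 - (26/27)^83) = 25.8225.

25.823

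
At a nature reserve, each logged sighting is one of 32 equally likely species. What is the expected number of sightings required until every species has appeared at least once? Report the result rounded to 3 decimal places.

129.872

After k distinct species have appeared, the next sighting gives a new one with probability (32-k)/32, so the expected wait for the (k+1)-th is 32/(32-k).
E[T] = 32/32 + 32/31 + 32/30 + ... + 32/2 + 32/1 = 32·H_{32}.
H_{32} = 4.0585, so E[T] = 129.8718.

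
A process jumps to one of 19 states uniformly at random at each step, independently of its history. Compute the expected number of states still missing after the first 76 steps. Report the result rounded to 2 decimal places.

0.31

For each state, P(unseen after 76) = (18/19)^76 = 0.016.
By linearity of expectation, E[unseen] = 19·(18/19)^76 = 0.312.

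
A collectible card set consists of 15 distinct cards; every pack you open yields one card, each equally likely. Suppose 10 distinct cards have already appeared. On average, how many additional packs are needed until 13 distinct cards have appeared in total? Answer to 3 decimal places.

From k distinct to k+1 distinct takes on average 15/(15-k) packs.
Sum over k = 10,...,12: E = 15/5 + 15/4 + 15/3 = 11.7500.

11.750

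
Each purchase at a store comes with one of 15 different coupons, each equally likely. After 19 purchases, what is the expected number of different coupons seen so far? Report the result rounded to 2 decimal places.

10.96

For each coupon, P(seen in 19 purchases) = 1 - (14/15)^19 = 0.730.
By linearity of expectation, E[distinct seen] = 15·(1 - (14/15)^19) = 10.956.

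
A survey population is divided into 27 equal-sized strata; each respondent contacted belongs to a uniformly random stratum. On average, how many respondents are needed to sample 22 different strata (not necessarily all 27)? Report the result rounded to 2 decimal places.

43.42

With k distinct strata already seen, the next new one arrives after an expected 27/(27-k) respondents.
Sum over k = 0,...,21: E = 27/27 + 27/26 + 27/25 + ... + 27/7 + 27/6 = 43.419.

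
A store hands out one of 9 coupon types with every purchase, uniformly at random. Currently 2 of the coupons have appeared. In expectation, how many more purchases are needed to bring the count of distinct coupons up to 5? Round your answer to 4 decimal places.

From k distinct to k+1 distinct takes on average 9/(9-k) purchases.
Sum over k = 2,...,4: E = 9/7 + 9/6 + 9/5 = 4.58571.

4.5857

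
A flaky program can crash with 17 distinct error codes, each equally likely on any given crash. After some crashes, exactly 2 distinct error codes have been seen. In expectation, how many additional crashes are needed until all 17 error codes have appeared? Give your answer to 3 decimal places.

With k distinct error codes already seen, the next new one takes an expected 17/(17-k) crashes.
Sum over k = 2,...,16: E = 17/15 + 17/14 + 17/13 + ... + 17/2 + 17/1 = 56.4099.

56.410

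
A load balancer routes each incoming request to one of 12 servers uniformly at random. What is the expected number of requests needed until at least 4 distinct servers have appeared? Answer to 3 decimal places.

4.624

With k distinct servers already seen, the next new one arrives after an expected 12/(12-k) requests.
Sum over k = 0,...,3: E = 12/12 + 12/11 + 12/10 + 12/9 = 4.6242.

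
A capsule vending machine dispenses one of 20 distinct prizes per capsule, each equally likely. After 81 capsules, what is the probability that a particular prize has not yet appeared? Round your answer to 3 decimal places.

On each capsule the fixed prize fails to appear with probability 19/20.
P(still missing after 81) = (19/20)^81 = 0.0157.

0.016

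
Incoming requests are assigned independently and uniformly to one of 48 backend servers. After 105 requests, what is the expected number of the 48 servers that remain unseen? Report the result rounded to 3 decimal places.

5.262

For each server, P(unseen after 105) = (47/48)^105 = 0.1096.
By linearity of expectation, E[unseen] = 48·(47/48)^105 = 5.2624.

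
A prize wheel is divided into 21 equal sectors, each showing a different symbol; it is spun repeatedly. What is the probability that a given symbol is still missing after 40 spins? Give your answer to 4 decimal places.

0.1420

On each spin the fixed symbol fails to appear with probability 20/21.
P(still missing after 40) = (20/21)^40 = 0.14205.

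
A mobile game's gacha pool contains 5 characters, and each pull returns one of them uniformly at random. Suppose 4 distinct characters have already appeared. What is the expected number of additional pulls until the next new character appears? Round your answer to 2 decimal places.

5.00

Each pull yields a new character with probability (5-4)/5 = 1/5, so the wait is geometric with mean 5/1.
E = 5/1 = 5.000.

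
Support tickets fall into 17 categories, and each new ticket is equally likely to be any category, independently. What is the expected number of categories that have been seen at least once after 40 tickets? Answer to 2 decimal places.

For each category, P(seen in 40 tickets) = 1 - (16/17)^40 = 0.912.
By linearity of expectation, E[distinct seen] = 17·(1 - (16/17)^40) = 15.496.

15.50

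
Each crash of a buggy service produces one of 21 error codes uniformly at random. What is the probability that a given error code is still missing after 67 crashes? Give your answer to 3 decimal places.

0.038

Each crash misses the fixed error code with probability (21-1)/21 = 20/21, independently.
P(still missing after 67) = (20/21)^67 = 0.0380.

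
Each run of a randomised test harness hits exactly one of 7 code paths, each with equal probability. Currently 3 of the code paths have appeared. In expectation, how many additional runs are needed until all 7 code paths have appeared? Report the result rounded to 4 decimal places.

The wait to go from k to k+1 distinct code paths is geometric with mean 7/(7-k).
Sum over k = 3,...,6: E = 7/4 + 7/3 + 7/2 + 7/1 = 14.58333.

14.5833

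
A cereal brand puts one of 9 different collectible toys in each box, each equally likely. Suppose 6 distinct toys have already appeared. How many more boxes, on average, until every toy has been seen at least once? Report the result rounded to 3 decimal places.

16.500

With k distinct toys already seen, the next new one takes an expected 9/(9-k) boxes.
Sum over k = 6,...,8: E = 9/3 + 9/2 + 9/1 = 16.5000.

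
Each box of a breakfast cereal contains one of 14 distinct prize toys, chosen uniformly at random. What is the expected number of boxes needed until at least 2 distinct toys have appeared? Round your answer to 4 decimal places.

Going from k to k+1 distinct takes a geometric number of boxes with mean 14/(14-k).
Sum over k = 0,...,1: E = 14/14 + 14/13 = 2.07692.

2.0769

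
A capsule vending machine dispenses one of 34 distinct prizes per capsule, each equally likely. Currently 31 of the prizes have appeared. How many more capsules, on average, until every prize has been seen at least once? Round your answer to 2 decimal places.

62.33

From k distinct to k+1 distinct takes on average 34/(34-k) capsules.
Sum over k = 31,...,33: E = 34/3 + 34/2 + 34/1 = 62.333.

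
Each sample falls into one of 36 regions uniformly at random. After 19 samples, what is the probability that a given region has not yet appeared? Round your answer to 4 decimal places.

Each sample misses the fixed region with probability (36-1)/36 = 35/36, independently.
P(still missing after 19) = (35/36)^19 = 0.58552.

0.5855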